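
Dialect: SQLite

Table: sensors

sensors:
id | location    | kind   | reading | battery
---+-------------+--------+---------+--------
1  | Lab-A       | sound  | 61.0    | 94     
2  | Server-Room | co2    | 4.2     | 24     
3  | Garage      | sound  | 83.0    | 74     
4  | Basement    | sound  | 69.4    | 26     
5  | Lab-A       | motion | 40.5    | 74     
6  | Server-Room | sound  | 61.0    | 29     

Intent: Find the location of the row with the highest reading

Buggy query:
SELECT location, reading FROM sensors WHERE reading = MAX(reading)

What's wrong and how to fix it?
Bug: WHERE is evaluated per row; an aggregate over the whole table isn't defined there

Fix: Use a subquery: WHERE reading = (SELECT MAX(reading) FROM sensors)

Corrected query:
SELECT location, reading FROM sensors WHERE reading = (SELECT MAX(reading) FROM sensors)

Result:
location | reading
---------+--------
Garage   | 83     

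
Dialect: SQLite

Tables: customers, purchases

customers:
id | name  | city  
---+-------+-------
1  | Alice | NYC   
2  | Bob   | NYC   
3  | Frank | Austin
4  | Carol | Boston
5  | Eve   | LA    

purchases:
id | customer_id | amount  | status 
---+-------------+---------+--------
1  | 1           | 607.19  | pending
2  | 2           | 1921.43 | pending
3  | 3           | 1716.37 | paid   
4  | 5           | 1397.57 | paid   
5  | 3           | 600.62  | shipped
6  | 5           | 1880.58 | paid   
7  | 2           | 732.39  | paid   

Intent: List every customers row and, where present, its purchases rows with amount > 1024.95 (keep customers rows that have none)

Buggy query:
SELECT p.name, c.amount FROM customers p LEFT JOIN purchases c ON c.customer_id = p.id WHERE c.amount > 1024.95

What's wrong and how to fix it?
Bug: A WHERE condition on the right-hand table after LEFT JOIN drops unmatched parents

Fix: Move the right-table condition into the ON clause so unmatched parents are kept

Corrected query:
SELECT p.name, c.amount FROM customers p LEFT JOIN purchases c ON c.customer_id = p.id AND c.amount > 1024.95

Result:
name  | amount 
------+--------
Alice | NULL   
Bob   | 1921.43
Frank | 1716.37
Carol | NULL   
Eve   | 1397.57
Eve   | 1880.58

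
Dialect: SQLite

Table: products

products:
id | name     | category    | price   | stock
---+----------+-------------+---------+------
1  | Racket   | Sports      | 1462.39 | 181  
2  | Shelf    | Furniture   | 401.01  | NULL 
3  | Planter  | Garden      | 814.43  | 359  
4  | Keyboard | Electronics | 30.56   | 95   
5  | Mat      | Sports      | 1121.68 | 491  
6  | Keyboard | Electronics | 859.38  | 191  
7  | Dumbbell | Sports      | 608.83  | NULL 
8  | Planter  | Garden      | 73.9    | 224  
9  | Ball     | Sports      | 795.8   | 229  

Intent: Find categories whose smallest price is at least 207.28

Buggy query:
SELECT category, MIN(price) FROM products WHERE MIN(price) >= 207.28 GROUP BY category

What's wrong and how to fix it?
Bug: MIN() in WHERE is a misuse of aggregate

Fix: Use HAVING for the per-group MIN condition

Corrected query:
SELECT category, MIN(price) FROM products GROUP BY category HAVING MIN(price) >= 207.28

Result:
category  | MIN(price)
----------+-----------
Furniture | 401.01    
Sports    | 608.83    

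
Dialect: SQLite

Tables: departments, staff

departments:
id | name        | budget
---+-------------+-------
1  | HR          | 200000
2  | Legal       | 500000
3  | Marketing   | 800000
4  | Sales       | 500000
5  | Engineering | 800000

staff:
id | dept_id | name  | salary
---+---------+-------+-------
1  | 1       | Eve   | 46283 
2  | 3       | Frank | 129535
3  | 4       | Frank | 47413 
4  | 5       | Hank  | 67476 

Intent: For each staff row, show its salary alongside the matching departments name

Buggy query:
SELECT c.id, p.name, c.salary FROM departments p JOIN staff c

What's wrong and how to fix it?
Bug: Missing join condition: each staff row is matched to all departments rows instead of just its own

Fix: Specify the join condition linking the foreign key to the parent id

Corrected query:
SELECT c.id, p.name, c.salary FROM departments p JOIN staff c ON c.dept_id = p.id

Result:
id | name        | salary
---+-------------+-------
1  | HR          | 46283 
2  | Marketing   | 129535
3  | Sales       | 47413 
4  | Engineering | 67476 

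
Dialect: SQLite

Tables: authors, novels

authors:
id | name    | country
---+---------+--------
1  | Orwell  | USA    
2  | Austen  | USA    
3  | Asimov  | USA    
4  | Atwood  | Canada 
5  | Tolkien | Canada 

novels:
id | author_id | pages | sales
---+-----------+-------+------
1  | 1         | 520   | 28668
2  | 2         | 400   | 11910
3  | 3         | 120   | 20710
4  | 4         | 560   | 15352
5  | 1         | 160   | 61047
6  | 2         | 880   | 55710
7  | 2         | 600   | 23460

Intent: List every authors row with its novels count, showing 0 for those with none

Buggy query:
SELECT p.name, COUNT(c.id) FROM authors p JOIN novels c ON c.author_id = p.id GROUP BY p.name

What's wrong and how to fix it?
Bug: An inner join excludes parents with zero children

Fix: Switch to LEFT JOIN to retain unmatched parent rows

Corrected query:
SELECT p.name, COUNT(c.id) FROM authors p LEFT JOIN novels c ON c.author_id = p.id GROUP BY p.name

Result:
name    | COUNT(c.id)
--------+------------
Asimov  | 1          
Atwood  | 1          
Austen  | 3          
Orwell  | 2          
Tolkien | 0          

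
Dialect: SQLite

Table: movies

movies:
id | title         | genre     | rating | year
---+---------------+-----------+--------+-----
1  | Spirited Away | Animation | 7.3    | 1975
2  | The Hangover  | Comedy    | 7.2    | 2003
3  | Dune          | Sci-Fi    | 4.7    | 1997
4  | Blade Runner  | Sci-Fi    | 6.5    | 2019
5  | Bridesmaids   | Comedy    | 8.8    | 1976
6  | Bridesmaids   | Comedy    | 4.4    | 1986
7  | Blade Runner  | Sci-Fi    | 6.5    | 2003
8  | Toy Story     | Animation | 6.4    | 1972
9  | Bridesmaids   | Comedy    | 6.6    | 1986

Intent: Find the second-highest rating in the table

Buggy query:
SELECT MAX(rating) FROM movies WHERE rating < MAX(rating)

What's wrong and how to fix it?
Bug: MAX(rating) on the right of the comparison is an aggregate-in-WHERE error

Fix: Put the inner MAX in a scalar subquery

Corrected query:
SELECT MAX(rating) FROM movies WHERE rating < (SELECT MAX(rating) FROM movies)

Result:
MAX(rating)
-----------
7.3        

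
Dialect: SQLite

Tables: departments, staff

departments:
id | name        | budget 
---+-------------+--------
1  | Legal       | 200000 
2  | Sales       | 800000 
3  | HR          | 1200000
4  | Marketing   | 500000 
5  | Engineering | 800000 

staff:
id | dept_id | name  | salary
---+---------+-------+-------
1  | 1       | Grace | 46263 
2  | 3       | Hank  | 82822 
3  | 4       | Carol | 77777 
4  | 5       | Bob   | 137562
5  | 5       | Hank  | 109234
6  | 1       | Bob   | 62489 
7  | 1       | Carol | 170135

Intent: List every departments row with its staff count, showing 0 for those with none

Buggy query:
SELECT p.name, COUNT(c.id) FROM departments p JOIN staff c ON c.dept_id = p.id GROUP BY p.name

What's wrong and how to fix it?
Bug: INNER JOIN drops departments rows that have no matching staff rows

Fix: Switch to LEFT JOIN to retain unmatched parent rows

Corrected query:
SELECT p.name, COUNT(c.id) FROM departments p LEFT JOIN staff c ON c.dept_id = p.id GROUP BY p.name

Result:
name        | COUNT(c.id)
------------+------------
Engineering | 2          
HR          | 1          
Legal       | 3          
Marketing   | 1          
Sales       | 0          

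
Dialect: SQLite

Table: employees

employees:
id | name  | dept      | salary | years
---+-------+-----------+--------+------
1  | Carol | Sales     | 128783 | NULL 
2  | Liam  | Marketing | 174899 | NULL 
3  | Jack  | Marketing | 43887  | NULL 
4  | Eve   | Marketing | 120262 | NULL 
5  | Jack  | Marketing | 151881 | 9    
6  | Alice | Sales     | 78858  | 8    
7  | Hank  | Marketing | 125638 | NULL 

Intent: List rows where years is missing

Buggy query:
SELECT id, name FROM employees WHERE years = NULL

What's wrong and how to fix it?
Bug: '= NULL' is always unknown in SQL three-valued logic, so no rows match

Fix: Replace '= NULL' with 'IS NULL'

Corrected query:
SELECT id, name FROM employees WHERE years IS NULL

Result:
id | name 
---+------
1  | Carol
2  | Liam 
3  | Jack 
4  | Eve  
7  | Hank 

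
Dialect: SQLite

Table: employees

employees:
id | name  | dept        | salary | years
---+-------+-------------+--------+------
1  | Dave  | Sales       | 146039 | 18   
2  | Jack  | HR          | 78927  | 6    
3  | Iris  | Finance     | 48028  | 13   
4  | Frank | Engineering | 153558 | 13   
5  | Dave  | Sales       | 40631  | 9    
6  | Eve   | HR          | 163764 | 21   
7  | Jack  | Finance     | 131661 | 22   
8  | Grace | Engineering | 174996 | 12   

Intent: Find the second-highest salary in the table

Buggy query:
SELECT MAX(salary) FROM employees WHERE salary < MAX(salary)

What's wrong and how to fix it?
Bug: MAX(salary) on the right of the comparison is an aggregate-in-WHERE error

Fix: Compute the overall MAX in a subquery, then take MAX of rows below it

Corrected query:
SELECT MAX(salary) FROM employees WHERE salary < (SELECT MAX(salary) FROM employees)

Result:
MAX(salary)
-----------
163764     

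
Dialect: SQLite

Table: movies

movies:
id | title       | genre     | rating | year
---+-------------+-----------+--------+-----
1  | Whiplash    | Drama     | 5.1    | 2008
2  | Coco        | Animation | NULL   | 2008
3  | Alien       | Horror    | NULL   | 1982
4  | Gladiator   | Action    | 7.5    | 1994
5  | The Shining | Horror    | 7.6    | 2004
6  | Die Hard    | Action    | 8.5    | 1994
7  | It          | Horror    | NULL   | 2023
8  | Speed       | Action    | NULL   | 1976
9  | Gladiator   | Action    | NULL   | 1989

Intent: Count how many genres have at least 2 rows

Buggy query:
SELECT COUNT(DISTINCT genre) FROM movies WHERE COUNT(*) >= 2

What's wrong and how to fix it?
Bug: WHERE filters individual rows, not groups, so a group-level COUNT is invalid there

Fix: Use a subquery that GROUPs and filters with HAVING, then count its rows

Corrected query:
SELECT COUNT(*) FROM (SELECT genre FROM movies GROUP BY genre HAVING COUNT(*) >= 2)

Result:
COUNT(*)
--------
2       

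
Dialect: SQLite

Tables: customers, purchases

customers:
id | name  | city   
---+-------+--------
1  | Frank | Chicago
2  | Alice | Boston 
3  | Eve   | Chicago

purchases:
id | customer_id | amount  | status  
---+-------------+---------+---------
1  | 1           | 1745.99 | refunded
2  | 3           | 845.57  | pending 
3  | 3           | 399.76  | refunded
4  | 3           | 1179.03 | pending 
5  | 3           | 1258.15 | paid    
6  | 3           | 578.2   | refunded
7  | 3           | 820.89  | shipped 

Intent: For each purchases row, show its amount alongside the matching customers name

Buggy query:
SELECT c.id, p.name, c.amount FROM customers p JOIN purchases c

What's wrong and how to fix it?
Bug: JOIN with no ON clause produces a cartesian product; every purchases row pairs with every customers row

Fix: Add ON c.customer_id = p.id to the JOIN

Corrected query:
SELECT c.id, p.name, c.amount FROM customers p JOIN purchases c ON c.customer_id = p.id

Result:
id | name  | amount 
---+-------+--------
1  | Frank | 1745.99
2  | Eve   | 845.57 
3  | Eve   | 399.76 
4  | Eve   | 1179.03
5  | Eve   | 1258.15
6  | Eve   | 578.2  
7  | Eve   | 820.89 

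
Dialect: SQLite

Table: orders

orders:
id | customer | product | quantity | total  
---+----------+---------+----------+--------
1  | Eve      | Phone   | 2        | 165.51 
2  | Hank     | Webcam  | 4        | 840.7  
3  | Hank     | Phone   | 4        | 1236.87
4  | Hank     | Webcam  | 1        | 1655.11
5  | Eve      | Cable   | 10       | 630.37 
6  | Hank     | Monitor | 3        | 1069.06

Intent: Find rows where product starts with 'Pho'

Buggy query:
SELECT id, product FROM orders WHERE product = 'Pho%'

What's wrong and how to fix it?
Bug: '=' compares the literal string including the % character; pattern matching needs LIKE

Fix: Use LIKE for wildcard pattern matching

Corrected query:
SELECT id, product FROM orders WHERE product LIKE 'Pho%'

Result:
id | product
---+--------
1  | Phone  
3  | Phone  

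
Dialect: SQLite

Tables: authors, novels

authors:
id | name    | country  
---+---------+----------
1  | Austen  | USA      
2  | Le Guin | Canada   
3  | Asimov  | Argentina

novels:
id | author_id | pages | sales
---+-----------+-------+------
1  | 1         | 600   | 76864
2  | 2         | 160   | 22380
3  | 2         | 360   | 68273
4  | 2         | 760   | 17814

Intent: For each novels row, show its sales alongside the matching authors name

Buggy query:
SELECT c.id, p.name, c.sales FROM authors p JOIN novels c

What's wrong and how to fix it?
Bug: JOIN with no ON clause produces a cartesian product; every novels row pairs with every authors row

Fix: Add ON c.author_id = p.id to the JOIN

Corrected query:
SELECT c.id, p.name, c.sales FROM authors p JOIN novels c ON c.author_id = p.id

Result:
id | name    | sales
---+---------+------
1  | Austen  | 76864
2  | Le Guin | 22380
3  | Le Guin | 68273
4  | Le Guin | 17814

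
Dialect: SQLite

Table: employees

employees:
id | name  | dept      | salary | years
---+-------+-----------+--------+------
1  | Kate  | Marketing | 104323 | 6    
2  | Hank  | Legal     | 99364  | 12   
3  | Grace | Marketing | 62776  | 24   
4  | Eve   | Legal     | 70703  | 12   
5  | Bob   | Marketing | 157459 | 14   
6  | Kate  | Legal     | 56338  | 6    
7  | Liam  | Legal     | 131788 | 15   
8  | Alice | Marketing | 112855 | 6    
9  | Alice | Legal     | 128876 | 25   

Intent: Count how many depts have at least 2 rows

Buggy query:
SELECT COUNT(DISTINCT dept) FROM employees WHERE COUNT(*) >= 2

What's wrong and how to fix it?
Bug: WHERE filters individual rows, not groups, so a group-level COUNT is invalid there

Fix: Use a subquery that GROUPs and filters with HAVING, then count its rows

Corrected query:
SELECT COUNT(*) FROM (SELECT dept FROM employees GROUP BY dept HAVING COUNT(*) >= 2)

Result:
COUNT(*)
--------
2       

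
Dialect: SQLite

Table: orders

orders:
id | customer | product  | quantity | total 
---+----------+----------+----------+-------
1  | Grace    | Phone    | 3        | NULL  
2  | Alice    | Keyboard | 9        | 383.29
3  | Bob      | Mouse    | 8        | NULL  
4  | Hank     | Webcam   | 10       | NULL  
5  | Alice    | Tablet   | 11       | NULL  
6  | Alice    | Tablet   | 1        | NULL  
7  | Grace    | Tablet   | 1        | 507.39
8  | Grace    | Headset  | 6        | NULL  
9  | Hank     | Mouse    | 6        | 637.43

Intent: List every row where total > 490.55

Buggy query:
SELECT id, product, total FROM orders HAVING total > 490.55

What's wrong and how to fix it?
Bug: HAVING filters the output of aggregation, but this query has no GROUP BY and no aggregate functions, so SQLite rejects it (HAVING clause on a non-aggregate query); the condition here is per row

Fix: Use WHERE for row-level filtering

Corrected query:
SELECT id, product, total FROM orders WHERE total > 490.55

Result:
id | product | total 
---+---------+-------
7  | Tablet  | 507.39
9  | Mouse   | 637.43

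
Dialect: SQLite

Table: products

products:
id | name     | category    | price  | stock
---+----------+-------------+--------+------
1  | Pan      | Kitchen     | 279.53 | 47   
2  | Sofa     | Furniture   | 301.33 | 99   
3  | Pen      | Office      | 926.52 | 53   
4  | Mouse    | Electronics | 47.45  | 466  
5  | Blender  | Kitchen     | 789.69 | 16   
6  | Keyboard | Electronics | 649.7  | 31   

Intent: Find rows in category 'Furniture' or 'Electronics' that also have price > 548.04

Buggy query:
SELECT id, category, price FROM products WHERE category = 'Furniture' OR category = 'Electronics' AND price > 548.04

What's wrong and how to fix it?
Bug: AND binds tighter than OR, so this parses as category = 'Furniture' OR (category = 'Electronics' AND price > 548.04)

Fix: Add parentheses around the OR so the AND applies to both alternatives

Corrected query:
SELECT id, category, price FROM products WHERE (category = 'Furniture' OR category = 'Electronics') AND price > 548.04

Result:
id | category    | price
---+-------------+------
6  | Electronics | 649.7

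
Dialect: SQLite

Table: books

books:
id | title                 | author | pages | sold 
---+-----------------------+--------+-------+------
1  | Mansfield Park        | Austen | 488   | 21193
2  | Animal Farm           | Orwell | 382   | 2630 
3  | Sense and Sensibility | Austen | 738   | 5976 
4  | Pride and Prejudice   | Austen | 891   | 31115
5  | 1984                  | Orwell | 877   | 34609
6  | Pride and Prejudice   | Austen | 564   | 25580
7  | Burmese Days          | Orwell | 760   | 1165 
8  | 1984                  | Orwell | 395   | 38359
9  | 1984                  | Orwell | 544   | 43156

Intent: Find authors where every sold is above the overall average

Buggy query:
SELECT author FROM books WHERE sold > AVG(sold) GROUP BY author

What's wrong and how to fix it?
Bug: WHERE evaluates per row before aggregation, so AVG() is unavailable

Fix: Use a subquery for AVG and a HAVING MIN(...) filter so the condition holds for every row in the group

Corrected query:
SELECT author FROM books GROUP BY author HAVING MIN(sold) > (SELECT AVG(sold) FROM books)

Result:
(no rows)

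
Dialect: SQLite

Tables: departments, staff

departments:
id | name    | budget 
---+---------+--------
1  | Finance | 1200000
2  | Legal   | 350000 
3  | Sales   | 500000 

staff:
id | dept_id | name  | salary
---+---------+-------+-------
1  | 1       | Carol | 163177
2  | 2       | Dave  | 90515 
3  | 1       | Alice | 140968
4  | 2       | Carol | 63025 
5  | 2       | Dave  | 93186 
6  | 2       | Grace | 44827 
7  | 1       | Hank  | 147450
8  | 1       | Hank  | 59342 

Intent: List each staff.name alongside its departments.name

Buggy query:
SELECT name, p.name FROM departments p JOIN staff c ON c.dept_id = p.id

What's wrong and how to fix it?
Bug: 'name' exists in both joined tables, so the database can't tell which one is meant

Fix: Qualify the column with its table alias (c.name)

Corrected query:
SELECT c.name, p.name FROM departments p JOIN staff c ON c.dept_id = p.id

Result:
name  | name   
------+--------
Carol | Finance
Dave  | Legal  
Alice | Finance
Carol | Legal  
Dave  | Legal  
Grace | Legal  
Hank  | Finance
Hank  | Finance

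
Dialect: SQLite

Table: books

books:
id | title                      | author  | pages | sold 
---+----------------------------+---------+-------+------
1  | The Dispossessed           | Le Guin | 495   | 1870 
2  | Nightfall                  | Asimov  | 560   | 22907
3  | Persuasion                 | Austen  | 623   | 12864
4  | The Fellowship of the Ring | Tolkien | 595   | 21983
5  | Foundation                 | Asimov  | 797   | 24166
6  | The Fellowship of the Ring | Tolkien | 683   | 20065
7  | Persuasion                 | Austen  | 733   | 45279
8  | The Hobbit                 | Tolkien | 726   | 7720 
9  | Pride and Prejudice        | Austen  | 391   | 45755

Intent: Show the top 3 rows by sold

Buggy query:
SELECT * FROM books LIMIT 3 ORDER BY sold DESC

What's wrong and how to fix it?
Bug: ORDER BY cannot follow LIMIT; LIMIT is the final clause

Fix: Swap the clauses: ORDER BY first, then LIMIT

Corrected query:
SELECT * FROM books ORDER BY sold DESC LIMIT 3

Result:
id | title               | author | pages | sold 
---+---------------------+--------+-------+------
9  | Pride and Prejudice | Austen | 391   | 45755
7  | Persuasion          | Austen | 733   | 45279
5  | Foundation          | Asimov | 797   | 24166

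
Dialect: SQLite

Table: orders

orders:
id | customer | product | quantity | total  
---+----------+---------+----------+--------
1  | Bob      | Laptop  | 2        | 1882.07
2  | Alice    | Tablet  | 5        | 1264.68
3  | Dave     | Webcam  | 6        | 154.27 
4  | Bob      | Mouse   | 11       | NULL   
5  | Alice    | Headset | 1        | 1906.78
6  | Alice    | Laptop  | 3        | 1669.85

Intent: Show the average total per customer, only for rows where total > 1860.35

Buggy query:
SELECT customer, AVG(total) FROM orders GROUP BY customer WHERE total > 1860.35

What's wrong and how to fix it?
Bug: Row-level WHERE must come before GROUP BY in the clause order

Fix: Move the WHERE clause before GROUP BY

Corrected query:
SELECT customer, AVG(total) FROM orders WHERE total > 1860.35 GROUP BY customer

Result:
customer | AVG(total)
---------+-----------
Alice    | 1906.78   
Bob      | 1882.07   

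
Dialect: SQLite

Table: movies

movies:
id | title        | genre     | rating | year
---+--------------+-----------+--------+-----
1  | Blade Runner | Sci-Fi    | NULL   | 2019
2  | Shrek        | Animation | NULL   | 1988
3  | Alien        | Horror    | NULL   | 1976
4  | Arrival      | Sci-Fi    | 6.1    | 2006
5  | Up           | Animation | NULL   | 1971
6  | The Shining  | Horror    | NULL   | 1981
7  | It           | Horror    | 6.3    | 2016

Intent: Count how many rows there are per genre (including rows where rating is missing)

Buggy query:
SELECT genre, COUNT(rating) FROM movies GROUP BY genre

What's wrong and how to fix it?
Bug: COUNT(column) counts non-NULL values only; rows with NULL rating aren't counted

Fix: Replace COUNT(rating) with COUNT(*)

Corrected query:
SELECT genre, COUNT(*) FROM movies GROUP BY genre

Result:
genre     | COUNT(*)
----------+---------
Animation | 2       
Horror    | 3       
Sci-Fi    | 2       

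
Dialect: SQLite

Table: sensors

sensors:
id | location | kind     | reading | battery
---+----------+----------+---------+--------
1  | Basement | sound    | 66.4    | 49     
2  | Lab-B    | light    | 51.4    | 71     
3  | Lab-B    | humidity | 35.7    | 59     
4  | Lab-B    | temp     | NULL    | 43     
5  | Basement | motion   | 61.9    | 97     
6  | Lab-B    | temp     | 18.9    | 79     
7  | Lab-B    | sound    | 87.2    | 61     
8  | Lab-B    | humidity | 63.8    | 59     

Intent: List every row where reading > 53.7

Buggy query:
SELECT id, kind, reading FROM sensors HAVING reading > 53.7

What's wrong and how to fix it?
Bug: HAVING filters the output of aggregation, but this query has no GROUP BY and no aggregate functions, so SQLite rejects it (HAVING clause on a non-aggregate query); the condition here is per row

Fix: Replace HAVING with WHERE since the condition applies to individual rows

Corrected query:
SELECT id, kind, reading FROM sensors WHERE reading > 53.7

Result:
id | kind     | reading
---+----------+--------
1  | sound    | 66.4   
5  | motion   | 61.9   
7  | sound    | 87.2   
8  | humidity | 63.8   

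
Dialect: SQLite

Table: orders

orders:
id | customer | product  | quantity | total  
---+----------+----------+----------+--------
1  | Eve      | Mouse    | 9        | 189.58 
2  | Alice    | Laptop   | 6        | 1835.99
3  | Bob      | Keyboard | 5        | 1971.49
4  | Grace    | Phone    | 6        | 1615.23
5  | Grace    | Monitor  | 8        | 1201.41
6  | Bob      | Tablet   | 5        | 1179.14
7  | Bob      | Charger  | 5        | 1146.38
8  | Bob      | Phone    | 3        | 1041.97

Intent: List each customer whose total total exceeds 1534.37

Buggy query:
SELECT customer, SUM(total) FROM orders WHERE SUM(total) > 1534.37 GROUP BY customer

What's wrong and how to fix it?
Bug: SUM(total) is an aggregate, but WHERE filters rows before aggregation

Fix: Move the aggregate condition to a HAVING clause

Corrected query:
SELECT customer, SUM(total) FROM orders GROUP BY customer HAVING SUM(total) > 1534.37

Result:
customer | SUM(total)
---------+-----------
Alice    | 1835.99   
Bob      | 5338.98   
Grace    | 2816.64   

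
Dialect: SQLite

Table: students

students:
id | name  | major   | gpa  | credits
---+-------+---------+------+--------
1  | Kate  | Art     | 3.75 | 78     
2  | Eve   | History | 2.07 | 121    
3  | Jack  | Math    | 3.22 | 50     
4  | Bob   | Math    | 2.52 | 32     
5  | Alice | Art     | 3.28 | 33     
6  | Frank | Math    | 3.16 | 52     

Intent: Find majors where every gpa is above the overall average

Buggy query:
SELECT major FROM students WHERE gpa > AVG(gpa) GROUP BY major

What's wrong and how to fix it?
Bug: AVG() is an aggregate; it can't sit directly in WHERE

Fix: Use a subquery for AVG and a HAVING MIN(...) filter so the condition holds for every row in the group

Corrected query:
SELECT major FROM students GROUP BY major HAVING MIN(gpa) > (SELECT AVG(gpa) FROM students)

Result:
major
-----
Art  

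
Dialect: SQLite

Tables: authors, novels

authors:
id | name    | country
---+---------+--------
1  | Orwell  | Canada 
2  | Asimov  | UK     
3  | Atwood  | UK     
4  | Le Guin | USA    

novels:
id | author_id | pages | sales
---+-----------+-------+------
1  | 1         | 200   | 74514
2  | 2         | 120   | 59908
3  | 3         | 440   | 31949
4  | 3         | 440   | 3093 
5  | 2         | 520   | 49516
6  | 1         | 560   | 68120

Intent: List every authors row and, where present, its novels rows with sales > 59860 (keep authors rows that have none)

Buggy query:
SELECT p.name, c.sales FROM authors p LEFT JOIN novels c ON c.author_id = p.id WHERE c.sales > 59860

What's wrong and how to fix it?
Bug: Filtering c.sales in WHERE discards the NULL rows produced by LEFT JOIN, turning it into an inner join

Fix: Put 'c.sales > 59860' in the JOIN's ON clause instead of WHERE

Corrected query:
SELECT p.name, c.sales FROM authors p LEFT JOIN novels c ON c.author_id = p.id AND c.sales > 59860

Result:
name    | sales
--------+------
Orwell  | 68120
Orwell  | 74514
Asimov  | 59908
Atwood  | NULL 
Le Guin | NULL 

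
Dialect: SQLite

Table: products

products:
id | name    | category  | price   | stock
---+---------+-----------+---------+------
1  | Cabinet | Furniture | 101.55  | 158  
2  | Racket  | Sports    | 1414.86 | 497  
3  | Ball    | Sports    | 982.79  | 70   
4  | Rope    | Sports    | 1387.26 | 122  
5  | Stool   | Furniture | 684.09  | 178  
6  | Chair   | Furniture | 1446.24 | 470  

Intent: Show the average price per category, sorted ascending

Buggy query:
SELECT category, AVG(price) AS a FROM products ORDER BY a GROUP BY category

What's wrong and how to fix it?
Bug: ORDER BY appears before GROUP BY; SQL clause order requires GROUP BY first

Fix: Move ORDER BY to the end, after GROUP BY

Corrected query:
SELECT category, AVG(price) AS a FROM products GROUP BY category ORDER BY a

Result:
category  | a          
----------+------------
Furniture | 743.96     
Sports    | 1261.636667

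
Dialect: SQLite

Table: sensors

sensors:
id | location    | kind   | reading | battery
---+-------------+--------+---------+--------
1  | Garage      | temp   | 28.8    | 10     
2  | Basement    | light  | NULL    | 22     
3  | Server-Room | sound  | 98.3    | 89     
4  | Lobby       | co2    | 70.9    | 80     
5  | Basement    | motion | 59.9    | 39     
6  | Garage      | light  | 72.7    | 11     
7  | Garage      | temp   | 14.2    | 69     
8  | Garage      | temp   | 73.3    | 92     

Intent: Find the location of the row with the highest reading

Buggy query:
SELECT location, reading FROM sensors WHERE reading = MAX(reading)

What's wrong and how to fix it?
Bug: MAX(reading) is an aggregate and cannot be used directly in WHERE

Fix: Use a subquery: WHERE reading = (SELECT MAX(reading) FROM sensors)

Corrected query:
SELECT location, reading FROM sensors WHERE reading = (SELECT MAX(reading) FROM sensors)

Result:
location    | reading
------------+--------
Server-Room | 98.3   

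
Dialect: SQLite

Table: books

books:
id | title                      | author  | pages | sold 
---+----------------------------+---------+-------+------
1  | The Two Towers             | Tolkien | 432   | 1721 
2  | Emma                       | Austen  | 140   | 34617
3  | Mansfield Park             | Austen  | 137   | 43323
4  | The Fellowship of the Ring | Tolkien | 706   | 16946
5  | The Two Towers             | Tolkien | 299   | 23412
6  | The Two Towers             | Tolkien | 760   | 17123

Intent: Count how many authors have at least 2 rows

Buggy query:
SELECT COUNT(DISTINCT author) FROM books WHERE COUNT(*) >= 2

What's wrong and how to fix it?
Bug: WHERE filters individual rows, not groups, so a group-level COUNT is invalid there

Fix: Use a subquery that GROUPs and filters with HAVING, then count its rows

Corrected query:
SELECT COUNT(*) FROM (SELECT author FROM books GROUP BY author HAVING COUNT(*) >= 2)

Result:
COUNT(*)
--------
2       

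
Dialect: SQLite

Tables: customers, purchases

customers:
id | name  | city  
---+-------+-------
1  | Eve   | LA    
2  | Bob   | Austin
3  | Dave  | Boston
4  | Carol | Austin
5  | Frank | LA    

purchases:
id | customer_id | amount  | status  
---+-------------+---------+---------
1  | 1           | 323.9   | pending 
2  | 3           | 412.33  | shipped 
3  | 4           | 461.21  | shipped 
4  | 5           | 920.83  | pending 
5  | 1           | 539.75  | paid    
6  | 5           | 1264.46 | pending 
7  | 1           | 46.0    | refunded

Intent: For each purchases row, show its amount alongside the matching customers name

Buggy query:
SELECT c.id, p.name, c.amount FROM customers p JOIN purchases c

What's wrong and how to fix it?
Bug: JOIN with no ON clause produces a cartesian product; every purchases row pairs with every customers row

Fix: Add ON c.customer_id = p.id to the JOIN

Corrected query:
SELECT c.id, p.name, c.amount FROM customers p JOIN purchases c ON c.customer_id = p.id

Result:
id | name  | amount 
---+-------+--------
1  | Eve   | 323.9  
2  | Dave  | 412.33 
3  | Carol | 461.21 
4  | Frank | 920.83 
5  | Eve   | 539.75 
6  | Frank | 1264.46
7  | Eve   | 46     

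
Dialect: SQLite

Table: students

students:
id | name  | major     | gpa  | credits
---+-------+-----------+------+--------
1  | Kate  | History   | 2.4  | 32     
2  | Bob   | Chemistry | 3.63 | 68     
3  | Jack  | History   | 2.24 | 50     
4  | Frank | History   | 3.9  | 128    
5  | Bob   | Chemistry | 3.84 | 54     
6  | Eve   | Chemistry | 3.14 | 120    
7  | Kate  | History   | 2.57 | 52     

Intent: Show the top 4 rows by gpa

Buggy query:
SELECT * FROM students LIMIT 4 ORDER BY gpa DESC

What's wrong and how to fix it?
Bug: ORDER BY cannot follow LIMIT; LIMIT is the final clause

Fix: Swap the clauses: ORDER BY first, then LIMIT

Corrected query:
SELECT * FROM students ORDER BY gpa DESC LIMIT 4

Result:
id | name  | major     | gpa  | credits
---+-------+-----------+------+--------
4  | Frank | History   | 3.9  | 128    
5  | Bob   | Chemistry | 3.84 | 54     
2  | Bob   | Chemistry | 3.63 | 68     
6  | Eve   | Chemistry | 3.14 | 120    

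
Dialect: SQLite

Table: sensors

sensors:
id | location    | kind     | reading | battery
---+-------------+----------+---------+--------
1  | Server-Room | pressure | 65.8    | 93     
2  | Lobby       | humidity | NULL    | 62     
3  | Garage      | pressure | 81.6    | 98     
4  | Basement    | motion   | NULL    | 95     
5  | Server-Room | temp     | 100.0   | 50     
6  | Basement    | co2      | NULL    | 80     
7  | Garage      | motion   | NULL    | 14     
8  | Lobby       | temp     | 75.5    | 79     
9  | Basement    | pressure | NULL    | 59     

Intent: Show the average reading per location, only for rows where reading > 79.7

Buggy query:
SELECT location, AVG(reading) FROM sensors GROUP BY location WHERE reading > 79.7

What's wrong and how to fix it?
Bug: WHERE cannot follow GROUP BY

Fix: Place WHERE between FROM and GROUP BY

Corrected query:
SELECT location, AVG(reading) FROM sensors WHERE reading > 79.7 GROUP BY location

Result:
location    | AVG(reading)
------------+-------------
Garage      | 81.6        
Server-Room | 100         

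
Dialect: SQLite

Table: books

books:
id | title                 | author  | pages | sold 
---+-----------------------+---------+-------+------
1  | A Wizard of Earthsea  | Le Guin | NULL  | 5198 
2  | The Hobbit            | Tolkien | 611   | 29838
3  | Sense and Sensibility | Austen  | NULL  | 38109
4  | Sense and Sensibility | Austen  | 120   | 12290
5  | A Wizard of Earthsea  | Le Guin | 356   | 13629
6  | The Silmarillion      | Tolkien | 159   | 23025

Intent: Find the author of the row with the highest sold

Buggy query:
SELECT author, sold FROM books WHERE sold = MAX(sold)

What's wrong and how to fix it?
Bug: WHERE is evaluated per row; an aggregate over the whole table isn't defined there

Fix: Wrap MAX in a scalar subquery so WHERE compares against a single value

Corrected query:
SELECT author, sold FROM books WHERE sold = (SELECT MAX(sold) FROM books)

Result:
author | sold 
-------+------
Austen | 38109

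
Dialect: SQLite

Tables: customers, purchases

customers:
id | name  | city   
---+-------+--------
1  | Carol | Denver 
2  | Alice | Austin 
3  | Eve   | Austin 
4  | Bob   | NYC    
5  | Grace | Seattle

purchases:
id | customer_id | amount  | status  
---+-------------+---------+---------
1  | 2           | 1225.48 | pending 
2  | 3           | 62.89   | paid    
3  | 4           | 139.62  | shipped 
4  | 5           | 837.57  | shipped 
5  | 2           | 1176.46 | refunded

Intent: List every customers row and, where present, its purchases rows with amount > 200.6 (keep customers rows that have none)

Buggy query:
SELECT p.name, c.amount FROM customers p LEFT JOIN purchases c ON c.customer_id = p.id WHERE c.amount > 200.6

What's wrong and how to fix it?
Bug: A WHERE condition on the right-hand table after LEFT JOIN drops unmatched parents

Fix: Move the right-table condition into the ON clause so unmatched parents are kept

Corrected query:
SELECT p.name, c.amount FROM customers p LEFT JOIN purchases c ON c.customer_id = p.id AND c.amount > 200.6

Result:
name  | amount 
------+--------
Carol | NULL   
Alice | 1176.46
Alice | 1225.48
Eve   | NULL   
Bob   | NULL   
Grace | 837.57 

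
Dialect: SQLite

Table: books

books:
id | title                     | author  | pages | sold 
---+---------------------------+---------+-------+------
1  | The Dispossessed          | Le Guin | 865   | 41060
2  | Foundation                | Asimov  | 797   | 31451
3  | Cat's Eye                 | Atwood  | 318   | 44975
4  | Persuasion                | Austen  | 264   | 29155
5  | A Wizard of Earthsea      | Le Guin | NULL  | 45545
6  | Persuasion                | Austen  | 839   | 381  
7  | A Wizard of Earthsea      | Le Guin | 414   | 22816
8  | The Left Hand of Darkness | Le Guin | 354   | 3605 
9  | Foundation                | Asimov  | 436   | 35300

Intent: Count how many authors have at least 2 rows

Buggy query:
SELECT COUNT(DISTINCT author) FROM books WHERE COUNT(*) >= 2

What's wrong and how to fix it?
Bug: COUNT(*) cannot appear in WHERE; the per-group count doesn't exist yet

Fix: Group first with HAVING COUNT(*) >= 2, then COUNT the resulting groups

Corrected query:
SELECT COUNT(*) FROM (SELECT author FROM books GROUP BY author HAVING COUNT(*) >= 2)

Result:
COUNT(*)
--------
3       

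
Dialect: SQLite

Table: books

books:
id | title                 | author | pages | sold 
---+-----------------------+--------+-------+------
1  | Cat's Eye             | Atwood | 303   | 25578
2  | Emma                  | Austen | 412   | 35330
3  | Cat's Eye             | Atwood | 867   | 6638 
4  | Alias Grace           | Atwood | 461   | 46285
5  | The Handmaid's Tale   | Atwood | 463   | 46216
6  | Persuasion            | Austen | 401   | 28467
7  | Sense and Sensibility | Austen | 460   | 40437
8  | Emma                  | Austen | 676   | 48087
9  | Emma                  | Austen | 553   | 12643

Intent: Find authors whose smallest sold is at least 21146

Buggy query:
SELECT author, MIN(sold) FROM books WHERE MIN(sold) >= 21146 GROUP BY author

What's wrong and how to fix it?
Bug: MIN() in WHERE is a misuse of aggregate

Fix: Replace WHERE with HAVING after the GROUP BY

Corrected query:
SELECT author, MIN(sold) FROM books GROUP BY author HAVING MIN(sold) >= 21146

Result:
(no rows)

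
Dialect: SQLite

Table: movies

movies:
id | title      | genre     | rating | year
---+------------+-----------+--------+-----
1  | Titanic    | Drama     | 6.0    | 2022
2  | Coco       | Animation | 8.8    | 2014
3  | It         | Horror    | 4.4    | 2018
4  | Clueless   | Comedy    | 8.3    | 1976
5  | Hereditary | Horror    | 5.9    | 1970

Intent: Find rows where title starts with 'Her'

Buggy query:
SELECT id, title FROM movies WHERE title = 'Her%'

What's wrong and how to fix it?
Bug: '=' compares the literal string including the % character; pattern matching needs LIKE

Fix: Replace '=' with LIKE so 'Her%' is treated as a pattern

Corrected query:
SELECT id, title FROM movies WHERE title LIKE 'Her%'

Result:
id | title     
---+-----------
5  | Hereditary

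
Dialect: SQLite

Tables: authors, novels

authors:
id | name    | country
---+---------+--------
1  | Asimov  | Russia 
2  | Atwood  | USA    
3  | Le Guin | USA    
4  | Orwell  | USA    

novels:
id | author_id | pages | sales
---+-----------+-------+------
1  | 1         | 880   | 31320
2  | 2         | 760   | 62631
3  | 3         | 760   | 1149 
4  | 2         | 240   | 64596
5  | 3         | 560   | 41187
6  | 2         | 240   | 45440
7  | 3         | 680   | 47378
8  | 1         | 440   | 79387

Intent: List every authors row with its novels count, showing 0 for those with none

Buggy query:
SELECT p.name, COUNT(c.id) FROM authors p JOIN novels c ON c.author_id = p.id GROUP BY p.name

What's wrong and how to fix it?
Bug: INNER JOIN drops authors rows that have no matching novels rows

Fix: Use LEFT JOIN so parents without children still appear (COUNT(c.id) gives 0)

Corrected query:
SELECT p.name, COUNT(c.id) FROM authors p LEFT JOIN novels c ON c.author_id = p.id GROUP BY p.name

Result:
name    | COUNT(c.id)
--------+------------
Asimov  | 2          
Atwood  | 3          
Le Guin | 3          
Orwell  | 0          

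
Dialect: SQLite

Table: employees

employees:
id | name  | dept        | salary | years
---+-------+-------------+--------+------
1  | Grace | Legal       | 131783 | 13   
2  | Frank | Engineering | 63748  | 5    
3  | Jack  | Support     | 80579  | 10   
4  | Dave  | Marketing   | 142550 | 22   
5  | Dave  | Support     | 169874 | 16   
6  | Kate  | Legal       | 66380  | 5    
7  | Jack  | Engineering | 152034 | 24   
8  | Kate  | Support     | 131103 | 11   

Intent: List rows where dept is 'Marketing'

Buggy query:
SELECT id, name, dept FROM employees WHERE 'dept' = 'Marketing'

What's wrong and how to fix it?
Bug: 'dept' in single quotes is a string literal, not the column; the comparison is literal-vs-literal and never true

Fix: Reference the column as dept without single quotes

Corrected query:
SELECT id, name, dept FROM employees WHERE dept = 'Marketing'

Result:
id | name | dept     
---+------+----------
4  | Dave | Marketing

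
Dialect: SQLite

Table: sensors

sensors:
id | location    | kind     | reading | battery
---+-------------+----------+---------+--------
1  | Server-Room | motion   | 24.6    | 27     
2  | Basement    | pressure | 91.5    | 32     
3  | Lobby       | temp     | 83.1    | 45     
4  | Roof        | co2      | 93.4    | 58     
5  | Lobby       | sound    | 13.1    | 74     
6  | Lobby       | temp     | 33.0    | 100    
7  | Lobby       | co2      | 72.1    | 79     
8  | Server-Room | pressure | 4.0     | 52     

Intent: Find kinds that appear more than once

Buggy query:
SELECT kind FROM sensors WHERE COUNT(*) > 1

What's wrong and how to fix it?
Bug: WHERE can't reference COUNT(*); aggregates are computed after WHERE

Fix: GROUP BY kind, then filter groups with HAVING COUNT(*) > 1

Corrected query:
SELECT kind FROM sensors GROUP BY kind HAVING COUNT(*) > 1

Result:
kind    
--------
co2     
pressure
temp    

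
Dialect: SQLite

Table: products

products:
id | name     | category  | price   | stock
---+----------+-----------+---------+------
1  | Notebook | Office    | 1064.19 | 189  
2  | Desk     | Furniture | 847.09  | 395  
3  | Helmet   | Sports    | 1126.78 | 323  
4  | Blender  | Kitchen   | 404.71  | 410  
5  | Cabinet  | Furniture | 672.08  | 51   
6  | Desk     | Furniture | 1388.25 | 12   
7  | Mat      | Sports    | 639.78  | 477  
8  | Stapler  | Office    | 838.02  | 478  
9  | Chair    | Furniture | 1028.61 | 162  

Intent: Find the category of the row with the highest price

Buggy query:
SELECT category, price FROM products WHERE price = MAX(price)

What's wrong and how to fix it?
Bug: WHERE is evaluated per row; an aggregate over the whole table isn't defined there

Fix: Use a subquery: WHERE price = (SELECT MAX(price) FROM products)

Corrected query:
SELECT category, price FROM products WHERE price = (SELECT MAX(price) FROM products)

Result:
category  | price  
----------+--------
Furniture | 1388.25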